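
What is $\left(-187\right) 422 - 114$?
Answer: $-79028$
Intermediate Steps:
$\left(-187\right) 422 - 114 = -78914 - 114 = -79028$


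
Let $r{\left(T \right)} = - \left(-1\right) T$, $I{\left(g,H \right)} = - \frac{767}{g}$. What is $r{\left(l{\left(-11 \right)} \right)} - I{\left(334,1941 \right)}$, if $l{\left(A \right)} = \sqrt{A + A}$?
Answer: $\frac{767}{334} + i \sqrt{22} \approx 2.2964 + 4.6904 i$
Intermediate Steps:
$l{\left(A \right)} = \sqrt{2} \sqrt{A}$ ($l{\left(A \right)} = \sqrt{2 A} = \sqrt{2} \sqrt{A}$)
$r{\left(T \right)} = T$
$r{\left(l{\left(-11 \right)} \right)} - I{\left(334,1941 \right)} = \sqrt{2} \sqrt{-11} - - \frac{767}{334} = \sqrt{2} i \sqrt{11} - \left(-767\right) \frac{1}{334} = i \sqrt{22} - - \frac{767}{334} = i \sqrt{22} + \frac{767}{334} = \frac{767}{334} + i \sqrt{22}$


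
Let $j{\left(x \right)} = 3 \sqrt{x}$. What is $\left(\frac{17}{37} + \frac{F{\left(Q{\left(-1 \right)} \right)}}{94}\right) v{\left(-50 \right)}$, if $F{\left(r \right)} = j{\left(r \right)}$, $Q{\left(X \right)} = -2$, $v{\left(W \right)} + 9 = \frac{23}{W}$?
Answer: $- \frac{8041}{1850} - \frac{1419 i \sqrt{2}}{4700} \approx -4.3465 - 0.42697 i$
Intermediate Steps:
$v{\left(W \right)} = -9 + \frac{23}{W}$
$F{\left(r \right)} = 3 \sqrt{r}$
$\left(\frac{17}{37} + \frac{F{\left(Q{\left(-1 \right)} \right)}}{94}\right) v{\left(-50 \right)} = \left(\frac{17}{37} + \frac{3 \sqrt{-2}}{94}\right) \left(-9 + \frac{23}{-50}\right) = \left(17 \cdot \frac{1}{37} + 3 i \sqrt{2} \cdot \frac{1}{94}\right) \left(-9 + 23 \left(- \frac{1}{50}\right)\right) = \left(\frac{17}{37} + 3 i \sqrt{2} \cdot \frac{1}{94}\right) \left(-9 - \frac{23}{50}\right) = \left(\frac{17}{37} + \frac{3 i \sqrt{2}}{94}\right) \left(- \frac{473}{50}\right) = - \frac{8041}{1850} - \frac{1419 i \sqrt{2}}{4700}$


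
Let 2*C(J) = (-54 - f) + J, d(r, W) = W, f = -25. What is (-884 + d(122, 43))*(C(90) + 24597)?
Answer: -41423455/2 ≈ -2.0712e+7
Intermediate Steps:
C(J) = -29/2 + J/2 (C(J) = ((-54 - 1*(-25)) + J)/2 = ((-54 + 25) + J)/2 = (-29 + J)/2 = -29/2 + J/2)
(-884 + d(122, 43))*(C(90) + 24597) = (-884 + 43)*((-29/2 + (1/2)*90) + 24597) = -841*((-29/2 + 45) + 24597) = -841*(61/2 + 24597) = -841*49255/2 = -41423455/2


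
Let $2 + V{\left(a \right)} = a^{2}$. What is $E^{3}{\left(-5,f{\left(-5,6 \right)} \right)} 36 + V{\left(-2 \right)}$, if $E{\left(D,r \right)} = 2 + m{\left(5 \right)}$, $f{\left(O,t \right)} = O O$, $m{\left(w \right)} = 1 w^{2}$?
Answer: $708590$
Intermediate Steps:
$m{\left(w \right)} = w^{2}$
$f{\left(O,t \right)} = O^{2}$
$E{\left(D,r \right)} = 27$ ($E{\left(D,r \right)} = 2 + 5^{2} = 2 + 25 = 27$)
$V{\left(a \right)} = -2 + a^{2}$
$E^{3}{\left(-5,f{\left(-5,6 \right)} \right)} 36 + V{\left(-2 \right)} = 27^{3} \cdot 36 - \left(2 - \left(-2\right)^{2}\right) = 19683 \cdot 36 + \left(-2 + 4\right) = 708588 + 2 = 708590$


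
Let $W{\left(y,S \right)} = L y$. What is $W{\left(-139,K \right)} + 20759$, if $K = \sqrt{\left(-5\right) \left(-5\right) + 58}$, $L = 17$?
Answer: $18396$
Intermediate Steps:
$K = \sqrt{83}$ ($K = \sqrt{25 + 58} = \sqrt{83} \approx 9.1104$)
$W{\left(y,S \right)} = 17 y$
$W{\left(-139,K \right)} + 20759 = 17 \left(-139\right) + 20759 = -2363 + 20759 = 18396$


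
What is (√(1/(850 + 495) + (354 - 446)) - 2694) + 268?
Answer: -2426 + I*√166428955/1345 ≈ -2426.0 + 9.5916*I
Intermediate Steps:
(√(1/(850 + 495) + (354 - 446)) - 2694) + 268 = (√(1/1345 - 92) - 2694) + 268 = (√(-123739/1345) - 2694) + 268 = (I*√166428955/1345 - 2694) + 268 = (-2694 + I*√166428955/1345) + 268 = -2426 + I*√166428955/1345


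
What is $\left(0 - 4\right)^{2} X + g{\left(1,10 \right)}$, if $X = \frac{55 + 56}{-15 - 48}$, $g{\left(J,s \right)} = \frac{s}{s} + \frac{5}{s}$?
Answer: $- \frac{1121}{42} \approx -26.69$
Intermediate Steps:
$g{\left(J,s \right)} = 1 + \frac{5}{s}$
$X = - \frac{37}{21}$ ($X = \frac{111}{-63} = 111 \left(- \frac{1}{63}\right) = - \frac{37}{21} \approx -1.7619$)
$\left(0 - 4\right)^{2} X + g{\left(1,10 \right)} = \left(0 - 4\right)^{2} \left(- \frac{37}{21}\right) + \frac{5 + 10}{10} = \left(-4\right)^{2} \left(- \frac{37}{21}\right) + \frac{1}{10} \cdot 15 = 16 \left(- \frac{37}{21}\right) + \frac{3}{2} = - \frac{592}{21} + \frac{3}{2} = - \frac{1121}{42}$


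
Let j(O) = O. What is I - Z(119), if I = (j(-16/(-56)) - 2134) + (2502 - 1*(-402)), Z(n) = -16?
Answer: 5504/7 ≈ 786.29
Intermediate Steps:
I = 5392/7 (I = (-16/(-56) - 2134) + (2502 - 1*(-402)) = (-16*(-1/56) - 2134) + (2502 + 402) = (2/7 - 2134) + 2904 = -14936/7 + 2904 = 5392/7 ≈ 770.29)
I - Z(119) = 5392/7 - 1*(-16) = 5392/7 + 16 = 5504/7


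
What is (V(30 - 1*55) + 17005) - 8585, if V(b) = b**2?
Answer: 9045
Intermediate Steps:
(V(30 - 1*55) + 17005) - 8585 = ((30 - 1*55)**2 + 17005) - 8585 = ((30 - 55)**2 + 17005) - 8585 = ((-25)**2 + 17005) - 8585 = (625 + 17005) - 8585 = 17630 - 8585 = 9045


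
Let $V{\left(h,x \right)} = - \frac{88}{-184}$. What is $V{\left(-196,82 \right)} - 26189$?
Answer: $- \frac{602336}{23} \approx -26189.0$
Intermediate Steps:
$V{\left(h,x \right)} = \frac{11}{23}$ ($V{\left(h,x \right)} = \left(-88\right) \left(- \frac{1}{184}\right) = \frac{11}{23}$)
$V{\left(-196,82 \right)} - 26189 = \frac{11}{23} - 26189 = - \frac{602336}{23}$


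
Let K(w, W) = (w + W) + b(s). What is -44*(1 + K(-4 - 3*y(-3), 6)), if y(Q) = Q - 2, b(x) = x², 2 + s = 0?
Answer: -968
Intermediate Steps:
s = -2 (s = -2 + 0 = -2)
y(Q) = -2 + Q
K(w, W) = 4 + W + w (K(w, W) = (w + W) + (-2)² = (W + w) + 4 = 4 + W + w)
-44*(1 + K(-4 - 3*y(-3), 6)) = -44*(1 + (4 + 6 + (-4 - 3*(-2 - 3)))) = -44*(1 + (4 + 6 + (-4 - 3*(-5)))) = -44*(1 + (4 + 6 + (-4 + 15))) = -44*(1 + (4 + 6 + 11)) = -44*(1 + 21) = -44*22 = -968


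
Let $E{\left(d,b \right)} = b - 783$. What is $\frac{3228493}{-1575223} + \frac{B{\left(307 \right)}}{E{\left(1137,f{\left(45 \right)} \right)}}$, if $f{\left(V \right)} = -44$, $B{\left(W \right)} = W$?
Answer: $- \frac{3153557172}{1302709421} \approx -2.4208$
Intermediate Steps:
$E{\left(d,b \right)} = -783 + b$
$\frac{3228493}{-1575223} + \frac{B{\left(307 \right)}}{E{\left(1137,f{\left(45 \right)} \right)}} = \frac{3228493}{-1575223} + \frac{307}{-783 - 44} = 3228493 \left(- \frac{1}{1575223}\right) + \frac{307}{-827} = - \frac{3228493}{1575223} + 307 \left(- \frac{1}{827}\right) = - \frac{3228493}{1575223} - \frac{307}{827} = - \frac{3153557172}{1302709421}$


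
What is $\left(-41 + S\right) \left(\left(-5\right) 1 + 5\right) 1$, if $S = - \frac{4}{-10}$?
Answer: $0$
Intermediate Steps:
$S = \frac{2}{5}$ ($S = \left(-4\right) \left(- \frac{1}{10}\right) = \frac{2}{5} \approx 0.4$)
$\left(-41 + S\right) \left(\left(-5\right) 1 + 5\right) 1 = \left(-41 + \frac{2}{5}\right) \left(\left(-5\right) 1 + 5\right) 1 = - \frac{203 \left(-5 + 5\right) 1}{5} = - \frac{203 \cdot 0 \cdot 1}{5} = \left(- \frac{203}{5}\right) 0 = 0$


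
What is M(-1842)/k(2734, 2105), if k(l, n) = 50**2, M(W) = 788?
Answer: 197/625 ≈ 0.31520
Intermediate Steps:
k(l, n) = 2500
M(-1842)/k(2734, 2105) = 788/2500 = 788*(1/2500) = 197/625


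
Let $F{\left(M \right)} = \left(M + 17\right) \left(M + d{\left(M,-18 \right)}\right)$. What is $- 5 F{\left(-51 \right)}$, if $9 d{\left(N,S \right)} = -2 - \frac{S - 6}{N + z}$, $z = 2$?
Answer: $- \frac{3844210}{441} \approx -8717.0$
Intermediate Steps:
$d{\left(N,S \right)} = - \frac{2}{9} - \frac{-6 + S}{9 \left(2 + N\right)}$ ($d{\left(N,S \right)} = \frac{-2 - \frac{S - 6}{N + 2}}{9} = \frac{-2 - \frac{-6 + S}{2 + N}}{9} = - \frac{2}{9} - \frac{-6 + S}{9 \left(2 + N\right)}$)
$F{\left(M \right)} = \left(17 + M\right) \left(M + \frac{20 - 2 M}{9 \left(2 + M\right)}\right)$ ($F{\left(M \right)} = \left(M + 17\right) \left(M + \frac{2 - -18 - 2 M}{9 \left(2 + M\right)}\right) = \left(17 + M\right) \left(M + \frac{2 + 18 - 2 M}{9 \left(2 + M\right)}\right) = \left(17 + M\right) \left(M + \frac{20 - 2 M}{9 \left(2 + M\right)}\right)$)
$- 5 F{\left(-51 \right)} = - 5 \frac{340 + 9 \left(-51\right)^{3} + 169 \left(-51\right)^{2} + 292 \left(-51\right)}{9 \left(2 - 51\right)} = - 5 \frac{340 + 9 \left(-132651\right) + 169 \cdot 2601 - 14892}{9 \left(-49\right)} = - 5 \cdot \frac{1}{9} \left(- \frac{1}{49}\right) \left(340 - 1193859 + 439569 - 14892\right) = - 5 \cdot \frac{1}{9} \left(- \frac{1}{49}\right) \left(-768842\right) = \left(-5\right) \frac{768842}{441} = - \frac{3844210}{441}$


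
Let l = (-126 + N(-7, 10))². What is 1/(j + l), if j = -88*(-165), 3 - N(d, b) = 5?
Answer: 1/30904 ≈ 3.2358e-5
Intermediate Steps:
N(d, b) = -2 (N(d, b) = 3 - 1*5 = 3 - 5 = -2)
l = 16384 (l = (-126 - 2)² = (-128)² = 16384)
j = 14520
1/(j + l) = 1/(14520 + 16384) = 1/30904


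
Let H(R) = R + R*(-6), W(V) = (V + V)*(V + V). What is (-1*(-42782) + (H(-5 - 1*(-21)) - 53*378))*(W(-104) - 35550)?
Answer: 174860952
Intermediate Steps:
W(V) = 4*V² (W(V) = (2*V)*(2*V) = 4*V²)
H(R) = -5*R (H(R) = R - 6*R = -5*R)
(-1*(-42782) + (H(-5 - 1*(-21)) - 53*378))*(W(-104) - 35550) = (-1*(-42782) + (-5*(-5 - 1*(-21)) - 53*378))*(4*(-104)² - 35550) = (42782 + (-5*(-5 + 21) - 20034))*(4*10816 - 35550) = (42782 + (-5*16 - 20034))*(43264 - 35550) = (42782 + (-80 - 20034))*7714 = (42782 - 20114)*7714 = 22668*7714 = 174860952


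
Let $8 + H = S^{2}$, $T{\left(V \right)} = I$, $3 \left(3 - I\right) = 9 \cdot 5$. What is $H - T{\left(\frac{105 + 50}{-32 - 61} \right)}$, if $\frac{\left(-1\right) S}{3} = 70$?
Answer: $44104$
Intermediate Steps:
$I = -12$ ($I = 3 - \frac{9 \cdot 5}{3} = 3 - 15 = -12$)
$T{\left(V \right)} = -12$
$S = -210$ ($S = \left(-3\right) 70 = -210$)
$H = 44092$ ($H = -8 + \left(-210\right)^{2} = -8 + 44100 = 44092$)
$H - T{\left(\frac{105 + 50}{-32 - 61} \right)} = 44092 - -12 = 44092 + 12 = 44104$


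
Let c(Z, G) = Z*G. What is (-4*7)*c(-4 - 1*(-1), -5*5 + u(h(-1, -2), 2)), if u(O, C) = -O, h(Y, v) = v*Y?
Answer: -2268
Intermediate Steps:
h(Y, v) = Y*v
c(Z, G) = G*Z
(-4*7)*c(-4 - 1*(-1), -5*5 + u(h(-1, -2), 2)) = (-4*7)*((-5*5 - (-1)*(-2))*(-4 - 1*(-1))) = -28*(-25 - 1*2)*(-4 + 1) = -28*(-25 - 2)*(-3) = -(-756)*(-3) = -28*81 = -2268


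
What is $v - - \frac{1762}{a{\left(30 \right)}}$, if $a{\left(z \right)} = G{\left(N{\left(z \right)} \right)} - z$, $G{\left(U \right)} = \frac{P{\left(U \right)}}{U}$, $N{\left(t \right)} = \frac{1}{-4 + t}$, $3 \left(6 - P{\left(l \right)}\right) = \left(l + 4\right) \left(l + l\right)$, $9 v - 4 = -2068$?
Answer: $- \frac{1034146}{4809} \approx -215.04$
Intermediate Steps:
$v = - \frac{688}{3}$ ($v = \frac{4}{9} + \frac{1}{9} \left(-2068\right) = \frac{4}{9} - \frac{2068}{9} = - \frac{688}{3} \approx -229.33$)
$P{\left(l \right)} = 6 - \frac{2 l \left(4 + l\right)}{3}$ ($P{\left(l \right)} = 6 - \frac{\left(l + 4\right) \left(l + l\right)}{3} = 6 - \frac{\left(4 + l\right) 2 l}{3} = 6 - \frac{2 l \left(4 + l\right)}{3}$)
$G{\left(U \right)} = \frac{6 - \frac{8 U}{3} - \frac{2 U^{2}}{3}}{U}$
$a{\left(z \right)} = - \frac{80}{3} + 5 z - \frac{2}{3 \left(-4 + z\right)}$ ($a{\left(z \right)} = \left(- \frac{8}{3} + \frac{6}{\frac{1}{-4 + z}} - \frac{2}{3 \left(-4 + z\right)}\right) - z = \left(- \frac{8}{3} + 6 \left(-4 + z\right) - \frac{2}{3 \left(-4 + z\right)}\right) - z = \left(- \frac{8}{3} + \left(-24 + 6 z\right) - \frac{2}{3 \left(-4 + z\right)}\right) - z = \left(- \frac{80}{3} + 6 z - \frac{2}{3 \left(-4 + z\right)}\right) - z = - \frac{80}{3} + 5 z - \frac{2}{3 \left(-4 + z\right)}$)
$v - - \frac{1762}{a{\left(30 \right)}} = - \frac{688}{3} - - \frac{1762}{\frac{1}{3} \frac{1}{-4 + 30} \left(318 - 4200 + 15 \cdot 30^{2}\right)} = - \frac{688}{3} - - \frac{1762}{\frac{1}{3} \cdot \frac{1}{26} \left(318 - 4200 + 15 \cdot 900\right)} = - \frac{688}{3} - - \frac{1762}{\frac{1}{3} \cdot \frac{1}{26} \left(318 - 4200 + 13500\right)} = - \frac{688}{3} - - \frac{1762}{\frac{1}{3} \cdot \frac{1}{26} \cdot 9618} = - \frac{688}{3} - - \frac{1762}{\frac{1603}{13}} = - \frac{688}{3} - \left(-1762\right) \frac{13}{1603} = - \frac{688}{3} - - \frac{22906}{1603} = - \frac{688}{3} + \frac{22906}{1603} = - \frac{1034146}{4809}$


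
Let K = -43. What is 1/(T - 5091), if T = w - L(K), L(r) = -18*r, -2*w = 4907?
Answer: -2/16637 ≈ -0.00012021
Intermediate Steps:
w = -4907/2 (w = -½*4907 = -4907/2 ≈ -2453.5)
T = -6455/2 (T = -4907/2 - (-18)*(-43) = -4907/2 - 1*774 = -4907/2 - 774 = -6455/2 ≈ -3227.5)
1/(T - 5091) = 1/(-6455/2 - 5091) = 1/(-16637/2) = -2/16637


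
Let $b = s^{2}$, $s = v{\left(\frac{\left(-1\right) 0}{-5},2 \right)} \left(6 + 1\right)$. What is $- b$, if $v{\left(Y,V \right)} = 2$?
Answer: $-196$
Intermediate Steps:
$s = 14$ ($s = 2 \left(6 + 1\right) = 2 \cdot 7 = 14$)
$b = 196$ ($b = 14^{2} = 196$)
$- b = \left(-1\right) 196 = -196$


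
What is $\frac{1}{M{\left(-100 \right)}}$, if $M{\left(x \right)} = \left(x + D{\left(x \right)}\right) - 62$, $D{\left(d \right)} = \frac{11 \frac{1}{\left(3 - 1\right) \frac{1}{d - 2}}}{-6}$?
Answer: $- \frac{2}{137} \approx -0.014599$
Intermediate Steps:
$D{\left(d \right)} = \frac{11}{6} - \frac{11 d}{12}$ ($D{\left(d \right)} = \frac{11}{2 \frac{1}{-2 + d}} \left(- \frac{1}{6}\right) = 11 \left(-1 + \frac{d}{2}\right) \left(- \frac{1}{6}\right) = \left(-11 + \frac{11 d}{2}\right) \left(- \frac{1}{6}\right) = \frac{11}{6} - \frac{11 d}{12}$)
$M{\left(x \right)} = - \frac{361}{6} + \frac{x}{12}$ ($M{\left(x \right)} = \left(x - \left(- \frac{11}{6} + \frac{11 x}{12}\right)\right) - 62 = \left(\frac{11}{6} + \frac{x}{12}\right) - 62 = - \frac{361}{6} + \frac{x}{12}$)
$\frac{1}{M{\left(-100 \right)}} = \frac{1}{- \frac{361}{6} + \frac{1}{12} \left(-100\right)} = \frac{1}{- \frac{361}{6} - \frac{25}{3}} = \frac{1}{- \frac{137}{2}} = - \frac{2}{137}$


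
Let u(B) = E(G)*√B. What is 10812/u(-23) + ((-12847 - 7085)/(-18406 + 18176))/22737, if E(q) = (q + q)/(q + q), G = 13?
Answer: 302/79235 - 10812*I*√23/23 ≈ 0.0038114 - 2254.5*I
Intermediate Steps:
E(q) = 1 (E(q) = (2*q)/((2*q)) = (2*q)*(1/(2*q)) = 1)
u(B) = √B (u(B) = 1*√B = √B)
10812/u(-23) + ((-12847 - 7085)/(-18406 + 18176))/22737 = 10812/(√(-23)) + ((-12847 - 7085)/(-18406 + 18176))/22737 = 10812/((I*√23)) - 19932/(-230)*(1/22737) = 10812*(-I*√23/23) - 19932*(-1/230)*(1/22737) = -10812*I*√23/23 + (9966/115)*(1/22737) = -10812*I*√23/23 + 302/79235 = 302/79235 - 10812*I*√23/23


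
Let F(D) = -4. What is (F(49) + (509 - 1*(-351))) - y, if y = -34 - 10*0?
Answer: 890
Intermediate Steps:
y = -34 (y = -34 + 0 = -34)
(F(49) + (509 - 1*(-351))) - y = (-4 + (509 - 1*(-351))) - 1*(-34) = (-4 + (509 + 351)) + 34 = (-4 + 860) + 34 = 856 + 34 = 890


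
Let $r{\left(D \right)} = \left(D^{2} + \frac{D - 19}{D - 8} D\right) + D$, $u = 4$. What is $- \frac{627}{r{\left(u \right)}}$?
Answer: $- \frac{627}{35} \approx -17.914$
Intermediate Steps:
$r{\left(D \right)} = D + D^{2} + \frac{D \left(-19 + D\right)}{-8 + D}$ ($r{\left(D \right)} = \left(D^{2} + \frac{-19 + D}{-8 + D} D\right) + D = \left(D^{2} + \frac{D \left(-19 + D\right)}{-8 + D}\right) + D = D + D^{2} + \frac{D \left(-19 + D\right)}{-8 + D}$)
$- \frac{627}{r{\left(u \right)}} = - \frac{627}{4 \frac{1}{-8 + 4} \left(-27 + 4^{2} - 24\right)} = - \frac{627}{4 \frac{1}{-4} \left(-27 + 16 - 24\right)} = - \frac{627}{4 \left(- \frac{1}{4}\right) \left(-35\right)} = - \frac{627}{35}$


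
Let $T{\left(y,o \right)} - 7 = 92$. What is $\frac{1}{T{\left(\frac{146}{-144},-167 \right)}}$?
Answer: $\frac{1}{99} \approx 0.010101$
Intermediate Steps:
$T{\left(y,o \right)} = 99$ ($T{\left(y,o \right)} = 7 + 92 = 99$)
$\frac{1}{T{\left(\frac{146}{-144},-167 \right)}} = \frac{1}{99}$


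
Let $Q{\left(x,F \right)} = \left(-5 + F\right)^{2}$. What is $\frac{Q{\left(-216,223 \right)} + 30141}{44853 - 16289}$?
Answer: $\frac{77665}{28564} \approx 2.719$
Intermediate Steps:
$\frac{Q{\left(-216,223 \right)} + 30141}{44853 - 16289} = \frac{\left(-5 + 223\right)^{2} + 30141}{44853 - 16289} = \frac{218^{2} + 30141}{28564} = \left(47524 + 30141\right) \frac{1}{28564} = 77665 \cdot \frac{1}{28564} = \frac{77665}{28564}$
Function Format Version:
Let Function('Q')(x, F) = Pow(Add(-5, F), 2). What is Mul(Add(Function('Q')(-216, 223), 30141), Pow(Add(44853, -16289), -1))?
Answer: Rational(77665, 28564) ≈ 2.7190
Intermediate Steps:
Mul(Add(Function('Q')(-216, 223), 30141), Pow(Add(44853, -16289), -1)) = Mul(Add(Pow(Add(-5, 223), 2), 30141), Pow(Add(44853, -16289), -1)) = Mul(Add(Pow(218, 2), 30141), Pow(28564, -1)) = Mul(Add(47524, 30141), Rational(1, 28564)) = Mul(77665, Rational(1, 28564)) = Rational(77665, 28564)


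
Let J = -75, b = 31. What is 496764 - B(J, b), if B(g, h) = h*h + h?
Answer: 495772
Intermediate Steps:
B(g, h) = h + h² (B(g, h) = h² + h = h + h²)
496764 - B(J, b) = 496764 - 31*(1 + 31) = 496764 - 31*32 = 496764 - 1*992 = 496764 - 992 = 495772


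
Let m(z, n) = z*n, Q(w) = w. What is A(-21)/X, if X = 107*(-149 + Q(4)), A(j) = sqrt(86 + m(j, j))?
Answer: -sqrt(527)/15515 ≈ -0.0014796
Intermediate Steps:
m(z, n) = n*z
A(j) = sqrt(86 + j**2) (A(j) = sqrt(86 + j*j) = sqrt(86 + j**2))
X = -15515 (X = 107*(-149 + 4) = 107*(-145) = -15515)
A(-21)/X = sqrt(86 + (-21)**2)/(-15515) = sqrt(86 + 441)*(-1/15515) = sqrt(527)*(-1/15515) = -sqrt(527)/15515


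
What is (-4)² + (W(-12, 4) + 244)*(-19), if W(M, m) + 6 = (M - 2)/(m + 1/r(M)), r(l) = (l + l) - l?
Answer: -208590/47 ≈ -4438.1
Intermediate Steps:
r(l) = l (r(l) = 2*l - l = l)
W(M, m) = -6 + (-2 + M)/(m + 1/M) (W(M, m) = -6 + (M - 2)/(m + 1/M) = -6 + (-2 + M)/(m + 1/M))
(-4)² + (W(-12, 4) + 244)*(-19) = (-4)² + ((-6 + (-12)² - 2*(-12) - 6*(-12)*4)/(1 - 12*4) + 244)*(-19) = 16 + ((-6 + 144 + 24 + 288)/(1 - 48) + 244)*(-19) = 16 + (450/(-47) + 244)*(-19) = 16 + (-1/47*450 + 244)*(-19) = 16 + (-450/47 + 244)*(-19) = 16 + (11018/47)*(-19) = 16 - 209342/47 = -208590/47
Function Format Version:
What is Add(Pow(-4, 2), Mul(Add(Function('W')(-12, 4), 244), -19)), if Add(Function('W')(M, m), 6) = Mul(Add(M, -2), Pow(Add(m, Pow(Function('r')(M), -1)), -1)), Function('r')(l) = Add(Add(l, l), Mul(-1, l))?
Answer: Rational(-208590, 47) ≈ -4438.1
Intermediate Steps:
Function('r')(l) = l (Function('r')(l) = Add(Mul(2, l), Mul(-1, l)) = l)
Function('W')(M, m) = Add(-6, Mul(Pow(Add(m, Pow(M, -1)), -1), Add(-2, M))) (Function('W')(M, m) = Add(-6, Mul(Add(M, -2), Pow(Add(m, Pow(M, -1)), -1))) = Add(-6, Mul(Add(-2, M), Pow(Add(m, Pow(M, -1)), -1))) = Add(-6, Mul(Pow(Add(m, Pow(M, -1)), -1), Add(-2, M))))
Add(Pow(-4, 2), Mul(Add(Function('W')(-12, 4), 244), -19)) = Add(Pow(-4, 2), Mul(Add(Mul(Pow(Add(1, Mul(-12, 4)), -1), Add(-6, Pow(-12, 2), Mul(-2, -12), Mul(-6, -12, 4))), 244), -19)) = Add(16, Mul(Add(Mul(Pow(Add(1, -48), -1), Add(-6, 144, 24, 288)), 244), -19)) = Add(16, Mul(Add(Mul(Pow(-47, -1), 450), 244), -19)) = Add(16, Mul(Add(Mul(Rational(-1, 47), 450), 244), -19)) = Add(16, Mul(Add(Rational(-450, 47), 244), -19)) = Add(16, Mul(Rational(11018, 47), -19)) = Add(16, Rational(-209342, 47)) = Rational(-208590, 47)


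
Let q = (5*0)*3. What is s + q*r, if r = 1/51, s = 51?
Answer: 51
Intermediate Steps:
q = 0 (q = 0*3 = 0)
r = 1/51 ≈ 0.019608
s + q*r = 51 + 0*(1/51) = 51 + 0 = 51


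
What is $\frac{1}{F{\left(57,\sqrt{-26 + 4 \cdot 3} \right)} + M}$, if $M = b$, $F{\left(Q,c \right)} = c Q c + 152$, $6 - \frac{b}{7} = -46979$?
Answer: $\frac{1}{328249} \approx 3.0465 \cdot 10^{-6}$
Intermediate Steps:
$b = 328895$ ($b = 42 - -328853 = 42 + 328853 = 328895$)
$F{\left(Q,c \right)} = 152 + Q c^{2}$ ($F{\left(Q,c \right)} = Q c c + 152 = Q c^{2} + 152 = 152 + Q c^{2}$)
$M = 328895$
$\frac{1}{F{\left(57,\sqrt{-26 + 4 \cdot 3} \right)} + M} = \frac{1}{\left(152 + 57 \left(\sqrt{-26 + 4 \cdot 3}\right)^{2}\right) + 328895} = \frac{1}{\left(152 + 57 \left(\sqrt{-26 + 12}\right)^{2}\right) + 328895} = \frac{1}{\left(152 + 57 \left(\sqrt{-14}\right)^{2}\right) + 328895} = \frac{1}{\left(152 + 57 \left(i \sqrt{14}\right)^{2}\right) + 328895} = \frac{1}{\left(152 + 57 \left(-14\right)\right) + 328895} = \frac{1}{\left(152 - 798\right) + 328895} = \frac{1}{-646 + 328895} = \frac{1}{328249}$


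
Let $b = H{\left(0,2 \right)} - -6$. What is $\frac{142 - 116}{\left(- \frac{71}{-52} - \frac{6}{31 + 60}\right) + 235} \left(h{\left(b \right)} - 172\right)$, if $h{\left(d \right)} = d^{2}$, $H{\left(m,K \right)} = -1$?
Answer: $- \frac{463736}{28671} \approx -16.174$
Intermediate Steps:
$b = 5$ ($b = -1 - -6 = -1 + 6 = 5$)
$\frac{142 - 116}{\left(- \frac{71}{-52} - \frac{6}{31 + 60}\right) + 235} \left(h{\left(b \right)} - 172\right) = \frac{142 - 116}{\left(- \frac{71}{-52} - \frac{6}{31 + 60}\right) + 235} \left(5^{2} - 172\right) = \frac{26}{\left(\left(-71\right) \left(- \frac{1}{52}\right) - \frac{6}{91}\right) + 235} \left(25 - 172\right) = \frac{26}{\left(\frac{71}{52} - \frac{6}{91}\right) + 235} \left(-147\right) = \frac{26}{\frac{473}{364} + 235} \left(-147\right) = \frac{26}{\frac{86013}{364}} \left(-147\right) = 26 \cdot \frac{364}{86013} \left(-147\right) = \frac{9464}{86013} \left(-147\right) = - \frac{463736}{28671}$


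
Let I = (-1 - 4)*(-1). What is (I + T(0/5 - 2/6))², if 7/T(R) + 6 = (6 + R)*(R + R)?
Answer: 142129/7744 ≈ 18.353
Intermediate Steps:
I = 5 (I = -5*(-1) = 5)
T(R) = 7/(-6 + 2*R*(6 + R)) (T(R) = 7/(-6 + (6 + R)*(R + R)) = 7/(-6 + (6 + R)*(2*R)) = 7/(-6 + 2*R*(6 + R)))
(I + T(0/5 - 2/6))² = (5 + 7/(2*(-3 + (0/5 - 2/6)² + 6*(0/5 - 2/6))))² = (5 + 7/(2*(-3 + (0*(⅕) - 2*⅙)² + 6*(0*(⅕) - 2*⅙))))² = (5 + 7/(2*(-3 + (0 - ⅓)² + 6*(0 - ⅓))))² = (5 + 7/(2*(-3 + (-⅓)² + 6*(-⅓))))² = (5 + 7/(2*(-3 + ⅑ - 2)))² = (5 + 7/(2*(-44/9)))² = (5 + (7/2)*(-9/44))² = (5 - 63/88)² = (377/88)² = 142129/7744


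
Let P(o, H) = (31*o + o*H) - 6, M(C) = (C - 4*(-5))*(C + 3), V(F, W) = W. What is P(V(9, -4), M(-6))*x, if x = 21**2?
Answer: 16758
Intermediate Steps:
M(C) = (3 + C)*(20 + C) (M(C) = (C + 20)*(3 + C) = (20 + C)*(3 + C) = (3 + C)*(20 + C))
x = 441
P(o, H) = -6 + 31*o + H*o (P(o, H) = (31*o + H*o) - 6 = -6 + 31*o + H*o)
P(V(9, -4), M(-6))*x = (-6 + 31*(-4) + (60 + (-6)**2 + 23*(-6))*(-4))*441 = (-6 - 124 + (60 + 36 - 138)*(-4))*441 = (-6 - 124 - 42*(-4))*441 = (-6 - 124 + 168)*441 = 38*441 = 16758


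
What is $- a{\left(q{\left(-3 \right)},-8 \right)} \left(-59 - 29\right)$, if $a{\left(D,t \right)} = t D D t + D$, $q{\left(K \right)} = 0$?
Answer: $0$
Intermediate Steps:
$a{\left(D,t \right)} = D + D^{2} t^{2}$ ($a{\left(D,t \right)} = D t D t + D = t D^{2} t + D = D^{2} t^{2} + D = D + D^{2} t^{2}$)
$- a{\left(q{\left(-3 \right)},-8 \right)} \left(-59 - 29\right) = - 0 \left(1 + 0 \left(-8\right)^{2}\right) \left(-59 - 29\right) = - 0 \left(1 + 0 \cdot 64\right) \left(-88\right) = - 0 \left(1 + 0\right) \left(-88\right) = - 0 \cdot 1 \left(-88\right) = - 0 \left(-88\right) = \left(-1\right) 0 = 0$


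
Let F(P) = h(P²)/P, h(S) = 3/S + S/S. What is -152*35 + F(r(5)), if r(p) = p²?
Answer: -83124372/15625 ≈ -5320.0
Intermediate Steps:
h(S) = 1 + 3/S (h(S) = 3/S + 1 = 1 + 3/S)
F(P) = (3 + P²)/P³ (F(P) = ((3 + P²)/(P²))/P = ((3 + P²)/P²)/P = (3 + P²)/P³)
-152*35 + F(r(5)) = -152*35 + (3 + (5²)²)/(5²)³ = -5320 + (3 + 25²)/25³ = -5320 + (3 + 625)/15625 = -5320 + (1/15625)*628 = -5320 + 628/15625 = -83124372/15625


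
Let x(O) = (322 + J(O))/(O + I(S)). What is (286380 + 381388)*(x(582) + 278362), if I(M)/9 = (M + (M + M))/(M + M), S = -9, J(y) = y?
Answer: 221385759419600/1191 ≈ 1.8588e+11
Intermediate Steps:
I(M) = 27/2 (I(M) = 9*((M + (M + M))/(M + M)) = 9*((M + 2*M)/((2*M))) = 9*((3*M)*(1/(2*M))) = 9*(3/2) = 27/2)
x(O) = (322 + O)/(27/2 + O) (x(O) = (322 + O)/(O + 27/2) = (322 + O)/(27/2 + O))
(286380 + 381388)*(x(582) + 278362) = (286380 + 381388)*(2*(322 + 582)/(27 + 2*582) + 278362) = 667768*(2*904/(27 + 1164) + 278362) = 667768*(2*904/1191 + 278362) = 667768*(2*(1/1191)*904 + 278362) = 667768*(1808/1191 + 278362) = 667768*(331530950/1191) = 221385759419600/1191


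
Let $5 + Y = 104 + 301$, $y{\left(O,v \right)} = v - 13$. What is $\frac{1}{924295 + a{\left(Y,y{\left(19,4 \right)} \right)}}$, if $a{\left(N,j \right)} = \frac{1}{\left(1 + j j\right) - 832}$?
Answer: $\frac{750}{693221249} \approx 1.0819 \cdot 10^{-6}$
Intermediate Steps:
$y{\left(O,v \right)} = -13 + v$
$Y = 400$ ($Y = -5 + \left(104 + 301\right) = -5 + 405 = 400$)
$a{\left(N,j \right)} = \frac{1}{-831 + j^{2}}$ ($a{\left(N,j \right)} = \frac{1}{\left(1 + j^{2}\right) - 832} = \frac{1}{-831 + j^{2}}$)
$\frac{1}{924295 + a{\left(Y,y{\left(19,4 \right)} \right)}} = \frac{1}{924295 + \frac{1}{-831 + \left(-13 + 4\right)^{2}}} = \frac{1}{924295 + \frac{1}{-831 + \left(-9\right)^{2}}} = \frac{1}{924295 + \frac{1}{-831 + 81}} = \frac{1}{924295 + \frac{1}{-750}} = \frac{1}{924295 - \frac{1}{750}} = \frac{1}{\frac{693221249}{750}} = \frac{750}{693221249}$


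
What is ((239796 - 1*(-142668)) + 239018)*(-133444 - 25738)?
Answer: -98928747724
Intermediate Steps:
((239796 - 1*(-142668)) + 239018)*(-133444 - 25738) = ((239796 + 142668) + 239018)*(-159182) = (382464 + 239018)*(-159182) = 621482*(-159182) = -98928747724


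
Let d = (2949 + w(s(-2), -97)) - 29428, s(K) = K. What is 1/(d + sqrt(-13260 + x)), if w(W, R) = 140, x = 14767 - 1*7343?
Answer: -26339/693748757 - 2*I*sqrt(1459)/693748757 ≈ -3.7966e-5 - 1.1012e-7*I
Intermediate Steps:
x = 7424 (x = 14767 - 7343 = 7424)
d = -26339 (d = (2949 + 140) - 29428 = 3089 - 29428 = -26339)
1/(d + sqrt(-13260 + x)) = 1/(-26339 + sqrt(-13260 + 7424)) = 1/(-26339 + sqrt(-5836)) = 1/(-26339 + 2*I*sqrt(1459))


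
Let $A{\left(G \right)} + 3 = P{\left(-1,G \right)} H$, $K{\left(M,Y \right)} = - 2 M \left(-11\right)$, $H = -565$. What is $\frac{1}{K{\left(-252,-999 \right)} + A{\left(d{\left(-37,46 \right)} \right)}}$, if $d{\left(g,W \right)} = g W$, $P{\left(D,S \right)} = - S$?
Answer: $- \frac{1}{967177} \approx -1.0339 \cdot 10^{-6}$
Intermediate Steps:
$d{\left(g,W \right)} = W g$
$K{\left(M,Y \right)} = 22 M$
$A{\left(G \right)} = -3 + 565 G$ ($A{\left(G \right)} = -3 + - G \left(-565\right) = -3 + 565 G$)
$\frac{1}{K{\left(-252,-999 \right)} + A{\left(d{\left(-37,46 \right)} \right)}} = \frac{1}{22 \left(-252\right) + \left(-3 + 565 \cdot 46 \left(-37\right)\right)} = \frac{1}{-5544 + \left(-3 + 565 \left(-1702\right)\right)} = \frac{1}{-5544 - 961633} = \frac{1}{-967177} = - \frac{1}{967177}$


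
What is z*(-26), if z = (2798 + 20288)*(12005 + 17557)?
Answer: -17744176632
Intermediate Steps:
z = 682468332 (z = 23086*29562 = 682468332)
z*(-26) = 682468332*(-26) = -17744176632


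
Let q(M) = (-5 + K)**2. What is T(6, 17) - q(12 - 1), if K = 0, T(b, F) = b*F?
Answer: 77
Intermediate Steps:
T(b, F) = F*b
q(M) = 25 (q(M) = (-5 + 0)**2 = (-5)**2 = 25)
T(6, 17) - q(12 - 1) = 17*6 - 1*25 = 102 - 25 = 77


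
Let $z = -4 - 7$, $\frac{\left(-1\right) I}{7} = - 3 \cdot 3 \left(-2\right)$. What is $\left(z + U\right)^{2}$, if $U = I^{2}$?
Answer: $251698225$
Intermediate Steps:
$I = -126$ ($I = - 7 \left(- 3 \cdot 3 \left(-2\right)\right) = - 7 \left(\left(-3\right) \left(-6\right)\right) = \left(-7\right) 18 = -126$)
$U = 15876$ ($U = \left(-126\right)^{2} = 15876$)
$z = -11$ ($z = -4 - 7 = -11$)
$\left(z + U\right)^{2} = \left(-11 + 15876\right)^{2} = 15865^{2} = 251698225$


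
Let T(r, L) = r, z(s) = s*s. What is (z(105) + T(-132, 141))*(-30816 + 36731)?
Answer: 64432095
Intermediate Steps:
z(s) = s**2
(z(105) + T(-132, 141))*(-30816 + 36731) = (105**2 - 132)*(-30816 + 36731) = (11025 - 132)*5915 = 10893*5915 = 64432095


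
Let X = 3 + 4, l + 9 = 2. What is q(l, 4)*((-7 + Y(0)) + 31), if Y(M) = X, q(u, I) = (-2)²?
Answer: 124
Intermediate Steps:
l = -7 (l = -9 + 2 = -7)
q(u, I) = 4
X = 7
Y(M) = 7
q(l, 4)*((-7 + Y(0)) + 31) = 4*((-7 + 7) + 31) = 4*(0 + 31) = 4*31 = 124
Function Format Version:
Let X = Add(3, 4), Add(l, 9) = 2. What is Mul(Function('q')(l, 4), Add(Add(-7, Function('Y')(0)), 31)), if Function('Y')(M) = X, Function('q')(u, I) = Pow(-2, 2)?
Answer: 124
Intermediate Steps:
l = -7 (l = Add(-9, 2) = -7)
Function('q')(u, I) = 4
X = 7
Function('Y')(M) = 7
Mul(Function('q')(l, 4), Add(Add(-7, Function('Y')(0)), 31)) = Mul(4, Add(Add(-7, 7), 31)) = Mul(4, Add(0, 31)) = Mul(4, 31) = 124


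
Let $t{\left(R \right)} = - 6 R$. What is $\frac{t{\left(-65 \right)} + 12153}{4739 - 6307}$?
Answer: $- \frac{12543}{1568} \approx -7.9994$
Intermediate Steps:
$\frac{t{\left(-65 \right)} + 12153}{4739 - 6307} = \frac{\left(-6\right) \left(-65\right) + 12153}{4739 - 6307} = \frac{390 + 12153}{-1568} = 12543 \left(- \frac{1}{1568}\right) = - \frac{12543}{1568}$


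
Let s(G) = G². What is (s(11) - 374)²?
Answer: 64009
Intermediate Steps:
(s(11) - 374)² = (11² - 374)² = (121 - 374)² = (-253)² = 64009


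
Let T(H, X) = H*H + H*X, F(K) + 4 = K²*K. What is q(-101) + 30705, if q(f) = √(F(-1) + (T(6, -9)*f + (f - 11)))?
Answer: 30705 + 9*√21 ≈ 30746.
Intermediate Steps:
F(K) = -4 + K³ (F(K) = -4 + K²*K = -4 + K³)
T(H, X) = H² + H*X
q(f) = √(-16 - 17*f) (q(f) = √((-4 + (-1)³) + ((6*(6 - 9))*f + (f - 11))) = √((-4 - 1) + ((6*(-3))*f + (-11 + f))) = √(-5 + (-18*f + (-11 + f))) = √(-5 + (-11 - 17*f)) = √(-16 - 17*f))
q(-101) + 30705 = √(-16 - 17*(-101)) + 30705 = √(-16 + 1717) + 30705 = √1701 + 30705 = 9*√21 + 30705 = 30705 + 9*√21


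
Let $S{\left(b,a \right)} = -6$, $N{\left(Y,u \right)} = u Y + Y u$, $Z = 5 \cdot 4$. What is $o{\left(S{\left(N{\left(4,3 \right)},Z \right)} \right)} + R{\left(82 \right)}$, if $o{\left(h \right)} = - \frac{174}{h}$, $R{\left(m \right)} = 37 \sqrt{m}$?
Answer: $29 + 37 \sqrt{82} \approx 364.05$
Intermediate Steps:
$Z = 20$
$N{\left(Y,u \right)} = 2 Y u$ ($N{\left(Y,u \right)} = Y u + Y u = 2 Y u$)
$o{\left(S{\left(N{\left(4,3 \right)},Z \right)} \right)} + R{\left(82 \right)} = - \frac{174}{-6} + 37 \sqrt{82} = \left(-174\right) \left(- \frac{1}{6}\right) + 37 \sqrt{82} = 29 + 37 \sqrt{82}$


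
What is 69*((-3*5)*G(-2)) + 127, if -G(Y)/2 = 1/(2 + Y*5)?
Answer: -527/4 ≈ -131.75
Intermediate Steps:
G(Y) = -2/(2 + 5*Y) (G(Y) = -2/(2 + Y*5) = -2/(2 + 5*Y))
69*((-3*5)*G(-2)) + 127 = 69*((-3*5)*(-2/(2 + 5*(-2)))) + 127 = 69*(-(-30)/(2 - 10)) + 127 = 69*(-(-30)/(-8)) + 127 = 69*(-(-30)*(-1)/8) + 127 = 69*(-15*¼) + 127 = 69*(-15/4) + 127 = -1035/4 + 127 = -527/4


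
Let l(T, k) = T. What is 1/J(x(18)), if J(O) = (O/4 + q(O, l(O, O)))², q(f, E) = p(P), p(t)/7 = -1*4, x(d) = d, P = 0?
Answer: 4/2209 ≈ 0.0018108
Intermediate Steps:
p(t) = -28 (p(t) = 7*(-1*4) = 7*(-4) = -28)
q(f, E) = -28
J(O) = (-28 + O/4)² (J(O) = (O/4 - 28)² = (-28 + O/4)²)
1/J(x(18)) = 1/((-112 + 18)²/16) = 1/((1/16)*(-94)²) = 1/((1/16)*8836) = 1/(2209/4) = 4/2209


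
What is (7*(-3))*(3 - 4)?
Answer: 21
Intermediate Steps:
(7*(-3))*(3 - 4) = -21*(-1) = 21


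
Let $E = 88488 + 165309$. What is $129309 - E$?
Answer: $-124488$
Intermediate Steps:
$E = 253797$
$129309 - E = 129309 - 253797 = -124488$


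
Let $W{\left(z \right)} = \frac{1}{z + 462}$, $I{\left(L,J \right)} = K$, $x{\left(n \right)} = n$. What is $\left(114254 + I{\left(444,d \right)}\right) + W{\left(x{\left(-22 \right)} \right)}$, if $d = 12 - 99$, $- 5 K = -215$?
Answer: $\frac{50290681}{440} \approx 1.143 \cdot 10^{5}$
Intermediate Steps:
$K = 43$ ($K = \left(- \frac{1}{5}\right) \left(-215\right) = 43$)
$d = -87$ ($d = 12 - 99 = -87$)
$I{\left(L,J \right)} = 43$
$W{\left(z \right)} = \frac{1}{462 + z}$
$\left(114254 + I{\left(444,d \right)}\right) + W{\left(x{\left(-22 \right)} \right)} = \left(114254 + 43\right) + \frac{1}{462 - 22} = 114297 + \frac{1}{440} = \frac{50290681}{440}$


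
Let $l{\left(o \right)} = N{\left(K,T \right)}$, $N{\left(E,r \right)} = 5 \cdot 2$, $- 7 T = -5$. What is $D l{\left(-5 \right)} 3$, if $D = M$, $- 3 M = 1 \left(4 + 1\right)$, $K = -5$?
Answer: $-50$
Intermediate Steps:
$M = - \frac{5}{3}$ ($M = - \frac{1 \left(4 + 1\right)}{3} = - \frac{1 \cdot 5}{3} = \left(- \frac{1}{3}\right) 5 = - \frac{5}{3} \approx -1.6667$)
$T = \frac{5}{7}$ ($T = \left(- \frac{1}{7}\right) \left(-5\right) = \frac{5}{7} \approx 0.71429$)
$N{\left(E,r \right)} = 10$
$D = - \frac{5}{3} \approx -1.6667$
$l{\left(o \right)} = 10$
$D l{\left(-5 \right)} 3 = \left(- \frac{5}{3}\right) 10 \cdot 3 = \left(- \frac{50}{3}\right) 3 = -50$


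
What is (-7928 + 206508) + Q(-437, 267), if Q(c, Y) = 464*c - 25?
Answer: -4213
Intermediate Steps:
Q(c, Y) = -25 + 464*c
(-7928 + 206508) + Q(-437, 267) = (-7928 + 206508) + (-25 + 464*(-437)) = 198580 + (-25 - 202768) = 198580 - 202793 = -4213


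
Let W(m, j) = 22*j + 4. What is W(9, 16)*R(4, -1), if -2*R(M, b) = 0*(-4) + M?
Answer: -712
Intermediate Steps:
R(M, b) = -M/2 (R(M, b) = -(0*(-4) + M)/2 = -(0 + M)/2 = -M/2)
W(m, j) = 4 + 22*j
W(9, 16)*R(4, -1) = (4 + 22*16)*(-½*4) = (4 + 352)*(-2) = 356*(-2) = -712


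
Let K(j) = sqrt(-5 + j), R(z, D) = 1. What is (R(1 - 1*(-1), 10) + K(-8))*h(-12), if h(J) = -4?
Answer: -4 - 4*I*sqrt(13) ≈ -4.0 - 14.422*I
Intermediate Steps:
(R(1 - 1*(-1), 10) + K(-8))*h(-12) = (1 + sqrt(-5 - 8))*(-4) = (1 + sqrt(-13))*(-4) = (1 + I*sqrt(13))*(-4) = -4 - 4*I*sqrt(13)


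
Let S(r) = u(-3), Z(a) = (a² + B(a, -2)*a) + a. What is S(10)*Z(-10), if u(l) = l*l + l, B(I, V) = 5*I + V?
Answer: 3660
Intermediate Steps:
B(I, V) = V + 5*I
Z(a) = a + a² + a*(-2 + 5*a) (Z(a) = (a² + (-2 + 5*a)*a) + a = (a² + a*(-2 + 5*a)) + a = a + a² + a*(-2 + 5*a))
u(l) = l + l² (u(l) = l² + l = l + l²)
S(r) = 6 (S(r) = -3*(1 - 3) = -3*(-2) = 6)
S(10)*Z(-10) = 6*(-10*(-1 + 6*(-10))) = 6*(-10*(-1 - 60)) = 6*(-10*(-61)) = 6*610 = 3660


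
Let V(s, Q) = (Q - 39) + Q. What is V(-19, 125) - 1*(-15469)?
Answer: 15680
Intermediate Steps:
V(s, Q) = -39 + 2*Q (V(s, Q) = (-39 + Q) + Q = -39 + 2*Q)
V(-19, 125) - 1*(-15469) = (-39 + 2*125) - 1*(-15469) = (-39 + 250) + 15469 = 211 + 15469 = 15680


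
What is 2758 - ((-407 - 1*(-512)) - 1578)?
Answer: 4231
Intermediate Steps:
2758 - ((-407 - 1*(-512)) - 1578) = 2758 - ((-407 + 512) - 1578) = 2758 - (105 - 1578) = 2758 - 1*(-1473) = 2758 + 1473 = 4231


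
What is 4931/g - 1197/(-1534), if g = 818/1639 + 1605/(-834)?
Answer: -3445768852051/996273174 ≈ -3458.7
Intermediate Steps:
g = -649461/455642 (g = 818*(1/1639) + 1605*(-1/834) = 818/1639 - 535/278 = -649461/455642 ≈ -1.4254)
4931/g - 1197/(-1534) = 4931/(-649461/455642) - 1197/(-1534) = 4931*(-455642/649461) - 1197*(-1/1534) = -2246770702/649461 + 1197/1534 = -3445768852051/996273174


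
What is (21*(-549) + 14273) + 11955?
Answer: 14699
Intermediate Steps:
(21*(-549) + 14273) + 11955 = (-11529 + 14273) + 11955 = 2744 + 11955 = 14699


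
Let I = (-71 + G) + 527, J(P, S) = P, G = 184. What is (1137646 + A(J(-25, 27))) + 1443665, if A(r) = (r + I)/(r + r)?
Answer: 25812987/10 ≈ 2.5813e+6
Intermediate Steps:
I = 640 (I = (-71 + 184) + 527 = 113 + 527 = 640)
A(r) = (640 + r)/(2*r) (A(r) = (r + 640)/(r + r) = (640 + r)/((2*r)) = (640 + r)*(1/(2*r)) = (640 + r)/(2*r))
(1137646 + A(J(-25, 27))) + 1443665 = (1137646 + (½)*(640 - 25)/(-25)) + 1443665 = (1137646 + (½)*(-1/25)*615) + 1443665 = (1137646 - 123/10) + 1443665 = 11376337/10 + 1443665 = 25812987/10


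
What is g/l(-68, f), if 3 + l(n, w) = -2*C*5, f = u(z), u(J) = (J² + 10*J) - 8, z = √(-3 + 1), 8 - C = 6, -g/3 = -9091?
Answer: -27273/23 ≈ -1185.8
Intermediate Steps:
g = 27273 (g = -3*(-9091) = 27273)
C = 2 (C = 8 - 1*6 = 8 - 6 = 2)
z = I*√2 (z = √(-2) = I*√2 ≈ 1.4142*I)
u(J) = -8 + J² + 10*J
f = -10 + 10*I*√2 (f = -8 + (I*√2)² + 10*(I*√2) = -8 - 2 + 10*I*√2 = -10 + 10*I*√2 ≈ -10.0 + 14.142*I)
l(n, w) = -23 (l(n, w) = -3 - 2*2*5 = -3 - 4*5 = -3 - 20 = -23)
g/l(-68, f) = 27273/(-23) = 27273*(-1/23) = -27273/23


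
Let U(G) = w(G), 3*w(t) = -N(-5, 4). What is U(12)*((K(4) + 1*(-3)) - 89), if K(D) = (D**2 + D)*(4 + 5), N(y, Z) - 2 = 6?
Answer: -704/3 ≈ -234.67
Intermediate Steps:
N(y, Z) = 8 (N(y, Z) = 2 + 6 = 8)
w(t) = -8/3 (w(t) = (-1*8)/3 = (1/3)*(-8) = -8/3)
U(G) = -8/3
K(D) = 9*D + 9*D**2 (K(D) = (D + D**2)*9 = 9*D + 9*D**2)
U(12)*((K(4) + 1*(-3)) - 89) = -8*((9*4*(1 + 4) + 1*(-3)) - 89)/3 = -8*((9*4*5 - 3) - 89)/3 = -8*((180 - 3) - 89)/3 = -8*(177 - 89)/3 = -8/3*88 = -704/3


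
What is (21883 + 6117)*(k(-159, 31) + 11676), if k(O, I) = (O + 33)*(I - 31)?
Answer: 326928000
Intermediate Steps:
k(O, I) = (-31 + I)*(33 + O) (k(O, I) = (33 + O)*(-31 + I) = (-31 + I)*(33 + O))
(21883 + 6117)*(k(-159, 31) + 11676) = (21883 + 6117)*((-1023 - 31*(-159) + 33*31 + 31*(-159)) + 11676) = 28000*((-1023 + 4929 + 1023 - 4929) + 11676) = 28000*(0 + 11676) = 28000*11676 = 326928000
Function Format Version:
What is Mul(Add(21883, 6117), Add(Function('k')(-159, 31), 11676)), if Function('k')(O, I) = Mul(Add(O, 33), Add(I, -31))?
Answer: 326928000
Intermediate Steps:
Function('k')(O, I) = Mul(Add(-31, I), Add(33, O)) (Function('k')(O, I) = Mul(Add(33, O), Add(-31, I)) = Mul(Add(-31, I), Add(33, O)))
Mul(Add(21883, 6117), Add(Function('k')(-159, 31), 11676)) = Mul(Add(21883, 6117), Add(Add(-1023, Mul(-31, -159), Mul(33, 31), Mul(31, -159)), 11676)) = Mul(28000, Add(Add(-1023, 4929, 1023, -4929), 11676)) = Mul(28000, Add(0, 11676)) = Mul(28000, 11676) = 326928000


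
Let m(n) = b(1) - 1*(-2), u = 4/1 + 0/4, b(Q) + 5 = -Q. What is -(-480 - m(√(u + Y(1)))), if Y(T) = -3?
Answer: 476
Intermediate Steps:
b(Q) = -5 - Q
u = 4 (u = 4*1 + 0*(¼) = 4 + 0 = 4)
m(n) = -4 (m(n) = (-5 - 1*1) - 1*(-2) = (-5 - 1) + 2 = -6 + 2 = -4)
-(-480 - m(√(u + Y(1)))) = -(-480 - 1*(-4)) = -(-480 + 4) = -1*(-476) = 476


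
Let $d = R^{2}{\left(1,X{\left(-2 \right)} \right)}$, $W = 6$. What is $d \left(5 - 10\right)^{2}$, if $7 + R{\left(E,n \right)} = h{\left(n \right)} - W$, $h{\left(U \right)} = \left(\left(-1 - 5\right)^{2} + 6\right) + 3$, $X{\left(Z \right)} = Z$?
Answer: $25600$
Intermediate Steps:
$h{\left(U \right)} = 45$ ($h{\left(U \right)} = \left(\left(-6\right)^{2} + 6\right) + 3 = \left(36 + 6\right) + 3 = 42 + 3 = 45$)
$R{\left(E,n \right)} = 32$ ($R{\left(E,n \right)} = -7 + \left(45 - 6\right) = -7 + 39 = 32$)
$d = 1024$ ($d = 32^{2} = 1024$)
$d \left(5 - 10\right)^{2} = 1024 \left(5 - 10\right)^{2} = 1024 \left(-5\right)^{2} = 1024 \cdot 25 = 25600$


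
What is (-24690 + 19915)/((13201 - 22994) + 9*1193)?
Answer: -4775/944 ≈ -5.0583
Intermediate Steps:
(-24690 + 19915)/((13201 - 22994) + 9*1193) = -4775/(-9793 + 10737) = -4775/944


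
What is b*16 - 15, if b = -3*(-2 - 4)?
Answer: 273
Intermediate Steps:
b = 18 (b = -3*(-6) = 18)
b*16 - 15 = 18*16 - 15 = 288 - 15 = 273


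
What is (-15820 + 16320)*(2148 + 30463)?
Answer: 16305500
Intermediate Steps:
(-15820 + 16320)*(2148 + 30463) = 500*32611 = 16305500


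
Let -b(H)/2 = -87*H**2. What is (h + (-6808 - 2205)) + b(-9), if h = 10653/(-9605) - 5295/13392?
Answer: 217792106503/42876720 ≈ 5079.5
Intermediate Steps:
b(H) = 174*H**2 (b(H) = -(-174)*H**2 = 174*H**2)
h = -64507817/42876720 (h = 10653*(-1/9605) - 5295*1/13392 = -10653/9605 - 1765/4464 = -64507817/42876720 ≈ -1.5045)
(h + (-6808 - 2205)) + b(-9) = (-64507817/42876720 + (-6808 - 2205)) + 174*(-9)**2 = (-64507817/42876720 - 9013) + 174*81 = -386512385177/42876720 + 14094 = 217792106503/42876720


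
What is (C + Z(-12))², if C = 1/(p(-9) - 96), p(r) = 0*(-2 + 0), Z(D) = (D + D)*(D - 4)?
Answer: 1358880769/9216 ≈ 1.4745e+5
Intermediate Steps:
Z(D) = 2*D*(-4 + D) (Z(D) = (2*D)*(-4 + D) = 2*D*(-4 + D))
p(r) = 0 (p(r) = 0*(-2) = 0)
C = -1/96 (C = 1/(0 - 96) = 1/(-96) = -1/96 ≈ -0.010417)
(C + Z(-12))² = (-1/96 + 2*(-12)*(-4 - 12))² = (-1/96 + 2*(-12)*(-16))² = (-1/96 + 384)² = (36863/96)² = 1358880769/9216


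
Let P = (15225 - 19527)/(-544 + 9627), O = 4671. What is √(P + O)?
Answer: 3*√42813619717/9083 ≈ 68.341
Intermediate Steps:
P = -4302/9083 ≈ -0.47363
√(P + O) = √(-4302/9083 + 4671) = √(42422391/9083) = 3*√42813619717/9083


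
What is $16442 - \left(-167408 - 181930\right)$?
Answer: $365780$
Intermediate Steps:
$16442 - \left(-167408 - 181930\right) = 16442 - -349338 = 16442 + 349338 = 365780$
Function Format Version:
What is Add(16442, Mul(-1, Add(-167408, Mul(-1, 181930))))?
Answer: 365780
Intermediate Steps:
Add(16442, Mul(-1, Add(-167408, Mul(-1, 181930)))) = Add(16442, Mul(-1, Add(-167408, -181930))) = Add(16442, Mul(-1, -349338)) = Add(16442, 349338) = 365780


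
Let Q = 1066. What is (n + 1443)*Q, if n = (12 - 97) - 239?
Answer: 1192854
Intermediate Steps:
n = -324 (n = -85 - 239 = -324)
(n + 1443)*Q = (-324 + 1443)*1066 = 1119*1066 = 1192854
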